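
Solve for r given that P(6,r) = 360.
4

Reasoning: P(6,r) = 6·5·…·(6−r+1), a product of r factors. Multiplying down from 6: 6 = 6; 6·5 = 30; 6·5·4 = 120; 6·5·4·3 = 360 ✓ (4 factors). So r = 4.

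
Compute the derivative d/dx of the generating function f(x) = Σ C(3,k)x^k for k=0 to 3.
Σ k·C(3,k)x^(k-1) for k=1 to 3

Working:
Term-by-term differentiation gives Σ k·C(3,k)x^{k-1} for k=1 to 3.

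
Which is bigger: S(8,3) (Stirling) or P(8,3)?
S(8,3)

Solution: S(8,3) = 3·S(7,3) + S(7,2) = 3·301 + 63 = 966; P(8,3) = 336.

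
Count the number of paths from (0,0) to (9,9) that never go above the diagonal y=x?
4,862

Explanation: Counted by the Catalan number C_9: C_9 = C(18,9)/(9+1) = 48,620/10 = 4,862.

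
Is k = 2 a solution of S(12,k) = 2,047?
S(12,2) = 2·S(11,2) + S(11,1) = 2·1,023 + 1 = 2,047, which equals 2,047.
Final answer: Yes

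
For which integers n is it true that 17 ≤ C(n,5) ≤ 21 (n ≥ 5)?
7

Solution: C(6,5)=6; C(7,5)=21; C(8,5)=56. So valid n = 7.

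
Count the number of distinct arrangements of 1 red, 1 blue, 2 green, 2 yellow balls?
180

Working:
Multinomial: 6!/(1! × 1! × 2! × 2!) = 180.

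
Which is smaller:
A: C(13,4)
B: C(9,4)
A=C(13,4)=715, B=C(9,4)=126.
Final answer: B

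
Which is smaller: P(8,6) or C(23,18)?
P(8,6)
P(8,6)=20,160, C(23,18)=33,649.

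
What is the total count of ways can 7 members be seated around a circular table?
720
Circular arrangements: (7-1)! = 720.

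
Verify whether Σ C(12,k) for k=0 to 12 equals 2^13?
False
Binomial theorem: Σ C(12,k) = (1+1)^12 = 2^12 = 4,096; RHS 2^13 = 8,192.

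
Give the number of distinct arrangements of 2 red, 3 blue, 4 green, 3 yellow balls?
Multinomial: 12!/(2! × 3! × 4! × 3!) = 277,200.

Answer: 277,200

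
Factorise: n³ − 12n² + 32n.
n(n − 4)(n − 8)

n³ − 12n² + 32n = n(n² − 12n + 32) = n(n − 4)(n − 8).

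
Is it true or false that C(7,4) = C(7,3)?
Symmetry C(n,k) = C(n,n-k): C(7,4) = 35 and C(7,3) = 35. Both sides agree, so the statement holds.

Answer: True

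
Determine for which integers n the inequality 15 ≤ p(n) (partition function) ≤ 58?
7, 8, 9, 10, 11

Reasoning: Tabulating p(n) via p(n) = p(n−1) + p(n−2) − p(n−5) − p(n−7) + …: p(6)=11; p(7)=15; p(8)=22; p(9)=30; p(10)=42; p(11)=56; p(12)=77. So valid n = 7, 8, 9, 10, 11.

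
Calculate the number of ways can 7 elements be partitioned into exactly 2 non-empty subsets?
63

Solution: This equals S(7,2), the Stirling number of the 2nd kind.
Using the Stirling recurrence: S(n,k) = k·S(n-1,k) + S(n-1,k-1)
S(7,2) = 2·S(6,2) + S(6,1)
         = 2·31 + 1
         = 62 + 1
         = 63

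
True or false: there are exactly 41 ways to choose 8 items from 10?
C(10,8) = 45 ≠ 41.
Final answer: False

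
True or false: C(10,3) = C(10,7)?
True
C(10,3) = C(10,10-3) by the symmetry property; both equal 120.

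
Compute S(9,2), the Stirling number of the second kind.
255

Solution: Using the Stirling recurrence: S(n,k) = k·S(n-1,k) + S(n-1,k-1)
S(9,2) = 2·S(8,2) + S(8,1)
         = 2·127 + 1
         = 254 + 1
         = 255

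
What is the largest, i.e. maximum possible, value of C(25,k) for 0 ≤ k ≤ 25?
5,200,300

Maximum at k = 12 or k = 13: C(25,12) = 5,200,300.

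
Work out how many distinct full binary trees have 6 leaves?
42

Using the Catalan number formula: C_n = C(2n, n) / (n+1)
C_5 = C(10, 5) / (5+1)
     = 252 / 6
     = 42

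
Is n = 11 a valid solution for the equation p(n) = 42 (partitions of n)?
No

Pentagonal recurrence p(n) = p(n−1) + p(n−2) − p(n−5) − p(n−7) + …: p(11) = p(10) + p(9) − p(6) − p(4) = 42 + 30 − 11 − 5 = 56, which does not equal 42.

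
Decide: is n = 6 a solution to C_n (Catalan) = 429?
No

C_6 = C(12,6)/(6+1) = 924/7 = 132, which does not equal 429.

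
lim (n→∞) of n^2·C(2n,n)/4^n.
∞
C(2n,n) ~ 4^n/√(πn), so n^2·C(2n,n)/4^n ~ n^(2 − 1/2)/√π → ∞.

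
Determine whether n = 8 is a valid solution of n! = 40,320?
8! = 8·7! = 8·5,040 = 40,320, which equals 40,320.

Answer: Yes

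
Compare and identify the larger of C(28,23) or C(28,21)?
C(28,21)

Solution: C(28,23)=98,280, C(28,21)=1,184,040.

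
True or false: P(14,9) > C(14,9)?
True

P(14,9) = 726,485,760 and C(14,9) = 2,002; P(n,r) = r! × C(n,r) so P > C whenever r ≥ 2.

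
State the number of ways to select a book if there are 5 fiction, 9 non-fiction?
14
By the addition principle: 5 + 9 = 14.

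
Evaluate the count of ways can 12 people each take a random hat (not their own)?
176,214,841

Reasoning: Using D(n) = (n-1)[D(n-1) + D(n-2)]:
D(12) = (12-1) × [D(11) + D(10)]
      = 11 × [14684570 + 1334961]
      = 11 × 16019531
      = 176,214,841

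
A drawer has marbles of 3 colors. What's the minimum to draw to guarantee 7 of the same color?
19

Reasoning: Worst case: 6 of each = 18. One more: 19.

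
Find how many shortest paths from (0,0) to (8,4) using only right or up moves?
495

Choose 8 rights from 12 moves: C(12,8) = 495.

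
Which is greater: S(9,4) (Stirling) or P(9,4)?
S(9,4)

Reasoning: S(9,4) = 4·S(8,4) + S(8,3) = 4·1,701 + 966 = 7,770; P(9,4) = 3,024.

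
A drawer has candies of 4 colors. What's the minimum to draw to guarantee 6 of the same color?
21

Solution: Worst case: 5 of each = 20. One more: 21.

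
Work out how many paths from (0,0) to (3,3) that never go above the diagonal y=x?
Counted by the Catalan number C_3: C_3 = C(6,3)/(3+1) = 20/4 = 5.
Final answer: 5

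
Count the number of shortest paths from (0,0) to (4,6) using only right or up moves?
210

Working:
Choose 4 rights from 10 moves: C(10,4) = 210.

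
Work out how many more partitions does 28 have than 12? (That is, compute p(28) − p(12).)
Pentagonal recurrence p(n) = p(n−1) + p(n−2) − p(n−5) − p(n−7) + …: p(28) = p(27) + p(26) − p(23) − p(21) + p(16) + p(13) − p(6) − p(2) = 3,010 + 2,436 − 1,255 − 792 + 231 + 101 − 11 − 2 = 3,718.
p(12) = p(11) + p(10) − p(7) − p(5) + p(0) = 56 + 42 − 15 − 7 + 1 = 77.
Difference = 3,718 − 77 = 3,641.
Final answer: 3,641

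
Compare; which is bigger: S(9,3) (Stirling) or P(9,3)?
S(9,3) = 3·S(8,3) + S(8,2) = 3·966 + 127 = 3,025; P(9,3) = 504.
Final answer: S(9,3)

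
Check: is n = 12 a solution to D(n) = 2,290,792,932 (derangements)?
No

D(12) = (12-1)·[D(11) + D(10)] = 11·[14,684,570 + 1,334,961] = 176,214,841, which does not equal 2,290,792,932.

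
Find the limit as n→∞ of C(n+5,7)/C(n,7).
1

Reasoning: Both numerator and denominator grow as n^7/7! for large n, so the ratio → 1.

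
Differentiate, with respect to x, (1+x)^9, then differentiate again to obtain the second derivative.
72(1+x)^7
First derivative: 9(1+x)^{8}. Second derivative: 9·8·(1+x)^{7} = 72(1+x)^{7}.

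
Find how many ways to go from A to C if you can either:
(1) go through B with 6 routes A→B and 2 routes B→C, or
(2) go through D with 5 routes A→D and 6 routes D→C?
42

Route via B: 6×2=12. Route via D: 5×6=30. Total: 42.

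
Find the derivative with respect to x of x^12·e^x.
(12x^11 + x^12)e^x

Working:
Product rule: d/dx[x^12]·e^x + x^12·d/dx[e^x] = 12x^{11}e^x + x^12e^x.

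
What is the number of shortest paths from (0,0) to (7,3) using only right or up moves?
Choose 7 rights from 10 moves: C(10,7) = 120.

Answer: 120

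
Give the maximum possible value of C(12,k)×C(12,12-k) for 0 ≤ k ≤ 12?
853,776

C(12,k)·C(12,12-k) = C(12,k)², maximised at the centre k = 6: C(12,6)² = 853,776.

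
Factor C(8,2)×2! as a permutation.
P(8,2)

Explanation: C(8,2)×2! = [8!/(2!(6)!)]×2! = 8!/(6)! = P(8,2) = 56.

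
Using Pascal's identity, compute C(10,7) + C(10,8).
165

Working:
C(10,7) + C(10,8) = C(11,8) = 165.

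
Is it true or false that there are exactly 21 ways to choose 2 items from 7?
C(7,2) = 21.
Final answer: True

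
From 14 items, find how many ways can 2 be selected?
91

Reasoning: C(14,2) = 14! / (2! × (14-2)!)
         = 14! / (2! × 12!)
         = 91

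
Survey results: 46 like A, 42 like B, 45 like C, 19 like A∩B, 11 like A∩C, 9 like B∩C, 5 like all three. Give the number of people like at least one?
99

Working:
|A∪B∪C| = 46+42+45-19-11-9+5 = 99.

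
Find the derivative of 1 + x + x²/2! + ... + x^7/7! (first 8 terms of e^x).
Differentiating term by term gives the first 7 terms of e^x.

Answer: 1 + x + x²/2! + ... + x^6/6!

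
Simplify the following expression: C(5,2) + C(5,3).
By Pascal's identity: C(6,3) = 20.

Answer: 20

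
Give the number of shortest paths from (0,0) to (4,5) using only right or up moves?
Choose 4 rights from 9 moves: C(9,4) = 126.
Final answer: 126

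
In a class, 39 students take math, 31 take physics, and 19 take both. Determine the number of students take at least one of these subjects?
|A∪B| = |A|+|B|-|A∩B| = 39+31-19 = 51.

Answer: 51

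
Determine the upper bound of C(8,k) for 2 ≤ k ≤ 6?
C(8,k) is maximised at the centre of the row: C(8,4) = 70.
Final answer: 70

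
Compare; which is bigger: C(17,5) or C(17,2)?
C(17,5)

Reasoning: C(17,5)=6,188, C(17,2)=136.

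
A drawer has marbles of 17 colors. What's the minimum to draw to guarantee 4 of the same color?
Worst case: 3 of each = 51. One more: 52.
Final answer: 52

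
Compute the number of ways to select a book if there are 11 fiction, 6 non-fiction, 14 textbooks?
31

Explanation: By the addition principle: 11 + 6 + 14 = 31.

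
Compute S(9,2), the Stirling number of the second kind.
255

Explanation: Using the Stirling recurrence: S(n,k) = k·S(n-1,k) + S(n-1,k-1)
S(9,2) = 2·S(8,2) + S(8,1)
         = 2·127 + 1
         = 254 + 1
         = 255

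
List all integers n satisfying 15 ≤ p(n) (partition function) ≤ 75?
7, 8, 9, 10, 11

Solution: Tabulating p(n) via p(n) = p(n−1) + p(n−2) − p(n−5) − p(n−7) + …: p(6)=11; p(7)=15; p(8)=22; p(9)=30; p(10)=42; p(11)=56; p(12)=77. So valid n = 7, 8, 9, 10, 11.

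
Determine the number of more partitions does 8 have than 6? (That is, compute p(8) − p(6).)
11

Explanation: Pentagonal recurrence p(n) = p(n−1) + p(n−2) − p(n−5) − p(n−7) + …: p(8) = p(7) + p(6) − p(3) − p(1) = 15 + 11 − 3 − 1 = 22.
p(6) = p(5) + p(4) − p(1) = 7 + 5 − 1 = 11.
Difference = 22 − 11 = 11.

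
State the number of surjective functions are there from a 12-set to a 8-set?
Onto functions = 8! × S(12,8)
First compute S(12,8) via recurrence:
Using the Stirling recurrence: S(n,k) = k·S(n-1,k) + S(n-1,k-1)
S(12,8) = 8·S(11,8) + S(11,7)
         = 8·11880 + 63987
         = 95040 + 63987
         = 159,027
Then: 40320 × 159027 = 6,411,968,640

Answer: 6,411,968,640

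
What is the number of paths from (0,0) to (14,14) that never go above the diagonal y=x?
Counted by the Catalan number C_14: C_14 = C(28,14)/(14+1) = 40,116,600/15 = 2,674,440.
Final answer: 2,674,440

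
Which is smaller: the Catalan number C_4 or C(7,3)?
C_4
C_4 = C(8,4)/(4+1) = 70/5 = 14; C(7,3) = 35.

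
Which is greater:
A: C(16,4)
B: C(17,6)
A=C(16,4)=1,820, B=C(17,6)=12,376.

Answer: B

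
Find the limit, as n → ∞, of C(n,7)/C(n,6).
∞
C(n,7)/C(n,6) = (n-6)/7 → ∞ as n → ∞.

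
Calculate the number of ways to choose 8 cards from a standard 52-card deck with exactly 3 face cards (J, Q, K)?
144,761,760

Solution: 12 face cards and 40 non-face cards: C(12,3) × C(40,5) = 220 × 658,008 = 144,761,760.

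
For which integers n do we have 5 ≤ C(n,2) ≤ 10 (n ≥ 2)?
C(3,2)=3; C(4,2)=6; C(5,2)=10; C(6,2)=15. So valid n = 4, 5.
Final answer: 4, 5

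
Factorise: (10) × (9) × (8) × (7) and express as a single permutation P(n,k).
P(10,4) = 10!/(6)!

Reasoning: Product of 4 consecutive descending integers starting at 10: P(10,4) = 10!/6! = 5,040.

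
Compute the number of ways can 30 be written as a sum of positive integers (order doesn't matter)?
Pentagonal recurrence p(n) = p(n−1) + p(n−2) − p(n−5) − p(n−7) + …: p(30) = p(29) + p(28) − p(25) − p(23) + p(18) + p(15) − p(8) − p(4) = 4,565 + 3,718 − 1,958 − 1,255 + 385 + 176 − 22 − 5 = 5,604.

Answer: 5,604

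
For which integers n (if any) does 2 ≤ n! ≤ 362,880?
n! is strictly increasing; 2! = 2 and 9! = 362,880, so valid n = 2, 3, 4, 5, 6, 7, 8, 9.

Answer: 2, 3, 4, 5, 6, 7, 8, 9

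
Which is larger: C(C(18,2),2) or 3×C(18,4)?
C(C(18,2),2)

Reasoning: C(C(18,2),2)=11,628, 3×C(18,4)=9,180.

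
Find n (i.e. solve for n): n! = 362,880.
9

n! is strictly increasing. 7! = 5,040, 8! = 40,320, 9! = 362,880 ✓. So n = 9.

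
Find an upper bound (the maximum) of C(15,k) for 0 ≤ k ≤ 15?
6,435
Maximum at k = 7 or k = 8: C(15,7) = 6,435.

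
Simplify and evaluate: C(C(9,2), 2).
630

Working:
C(9,2) = 36, then C(36, 2) = 630.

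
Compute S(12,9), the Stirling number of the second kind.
22,275

Explanation: Using the Stirling recurrence: S(n,k) = k·S(n-1,k) + S(n-1,k-1)
S(12,9) = 9·S(11,9) + S(11,8)
         = 9·1155 + 11880
         = 10395 + 11880
         = 22,275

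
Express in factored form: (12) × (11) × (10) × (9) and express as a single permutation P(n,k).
P(12,4) = 12!/(8)!
Product of 4 consecutive descending integers starting at 12: P(12,4) = 12!/8! = 11,880.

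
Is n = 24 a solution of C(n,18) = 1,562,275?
C(24,18) = 24·23·22·21·20·19·18·17·16·15·14·13·12·11·10·9·8·7/18! = 861,733,891,296,165,888,000/6,402,373,705,728,000 = 134,596, which does not equal 1,562,275.

Answer: No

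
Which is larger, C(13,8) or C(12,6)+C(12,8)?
C(13,8)=1,287; C(12,6)+C(12,8)=924+495=1,419.
Final answer: C(12,6)+C(12,8)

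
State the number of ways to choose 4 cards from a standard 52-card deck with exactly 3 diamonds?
13 diamonds and 39 non-diamonds: C(13,3) × C(39,1) = 286 × 39 = 11,154.
Final answer: 11,154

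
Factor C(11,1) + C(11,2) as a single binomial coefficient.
C(12,2)

By Pascal's identity: C(11,1) + C(11,2) = C(12,2) = 66.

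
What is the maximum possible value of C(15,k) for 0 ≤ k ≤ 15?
6,435

Working:
Maximum at k = 7 or k = 8: C(15,7) = 6,435.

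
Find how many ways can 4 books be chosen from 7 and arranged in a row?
840

Solution: P(7,4) = 7!/(7-4)! = 840.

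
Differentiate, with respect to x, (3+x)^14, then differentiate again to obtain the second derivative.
182(3+x)^12

Reasoning: First derivative: 14(3+x)^{13}. Second derivative: 14·13·(3+x)^{12} = 182(3+x)^{12}.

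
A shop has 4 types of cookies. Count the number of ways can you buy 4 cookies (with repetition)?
35

Solution: Stars and bars: C(4+4-1, 4) = C(7, 4) = 35.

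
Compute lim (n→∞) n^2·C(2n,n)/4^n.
∞

Working:
C(2n,n) ~ 4^n/√(πn), so n^2·C(2n,n)/4^n ~ n^(2 − 1/2)/√π → ∞.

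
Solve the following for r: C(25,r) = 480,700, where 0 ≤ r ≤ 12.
7

Working:
C(25,r) is increasing for 0 ≤ r ≤ 12. Stepping up (C(25,r+1) = C(25,r)·(25−r)/(r+1)): C(25,1) = 25, C(25,2) = 300, C(25,3) = 2,300, C(25,4) = 12,650, C(25,5) = 53,130, C(25,6) = 177,100, C(25,7) = 480,700 ✓. So r = 7.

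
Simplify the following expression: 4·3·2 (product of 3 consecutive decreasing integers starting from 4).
24

Reasoning: This is P(4,3) = 4!/(1)! = 24.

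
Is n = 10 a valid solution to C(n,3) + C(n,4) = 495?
No

Explanation: C(10,3) + C(10,4) = 120 + 210 = 330, which does not equal 495.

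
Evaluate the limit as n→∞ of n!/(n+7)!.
n!/(n+7)! = 1/[(n+1)(n+2)···(n+7)] → 0 as n → ∞.

Answer: 0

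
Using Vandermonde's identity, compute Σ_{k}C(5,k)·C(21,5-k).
65,780
= C(5+21,5) = C(26,5) = 65,780.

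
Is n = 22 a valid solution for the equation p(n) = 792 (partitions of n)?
No

Working:
Pentagonal recurrence p(n) = p(n−1) + p(n−2) − p(n−5) − p(n−7) + …: p(22) = p(21) + p(20) − p(17) − p(15) + p(10) + p(7) − p(0) = 792 + 627 − 297 − 176 + 42 + 15 − 1 = 1,002, which does not equal 792.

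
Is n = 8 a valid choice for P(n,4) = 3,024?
P(8,4) = 8·7·6·5 = 1,680, which does not equal 3,024.
Final answer: No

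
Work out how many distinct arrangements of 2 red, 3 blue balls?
10

Explanation: Multinomial: 5!/(2! × 3!) = 10.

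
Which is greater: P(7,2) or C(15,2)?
C(15,2)

Reasoning: P(7,2)=42, C(15,2)=105.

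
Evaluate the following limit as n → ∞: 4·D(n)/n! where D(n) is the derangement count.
D(n)/n! → 1/e, so 4·D(n)/n! → 4/e.

Answer: 4/e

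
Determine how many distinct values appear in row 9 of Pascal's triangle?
5

Working:
Row 9 has entries C(9,0)..C(9,9); by symmetry C(9,k)=C(9,9-k), giving 5 distinct values.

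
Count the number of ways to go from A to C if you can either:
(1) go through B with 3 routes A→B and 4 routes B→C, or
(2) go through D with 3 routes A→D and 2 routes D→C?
Route via B: 3×4=12. Route via D: 3×2=6. Total: 18.
Final answer: 18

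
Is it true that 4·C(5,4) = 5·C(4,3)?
Absorption identity k·C(n,k) = n·C(n-1,k-1). LHS = 4·5 = 20; RHS = 5·4 = 20.

Answer: True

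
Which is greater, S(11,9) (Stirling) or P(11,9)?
S(11,9) = 9·S(10,9) + S(10,8) = 9·45 + 750 = 1,155; P(11,9) = 19,958,400.

Answer: P(11,9)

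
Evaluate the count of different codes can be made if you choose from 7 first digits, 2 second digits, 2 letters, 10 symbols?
280

Reasoning: By the multiplication principle: 7 × 2 × 2 × 10 = 280.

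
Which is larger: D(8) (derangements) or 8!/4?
D(8)

Working:
D(8) = (8-1)·[D(7) + D(6)] = 7·[1,854 + 265] = 14,833; 8!/4 = 40,320/4 = 10,080.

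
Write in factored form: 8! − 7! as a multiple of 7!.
8! − 7! = 8·7! − 7! = (8 − 1)·7! = 7 × 7! = 35,280.

Answer: 7 × 7! = 35,280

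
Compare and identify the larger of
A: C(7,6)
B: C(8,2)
A=C(7,6)=7, B=C(8,2)=28.

Answer: B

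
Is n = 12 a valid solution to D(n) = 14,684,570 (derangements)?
No

Working:
D(12) = (12-1)·[D(11) + D(10)] = 11·[14,684,570 + 1,334,961] = 176,214,841, which does not equal 14,684,570.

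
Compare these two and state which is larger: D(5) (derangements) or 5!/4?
D(5)

Working:
D(5) = (5-1)·[D(4) + D(3)] = 4·[9 + 2] = 44; 5!/4 = 120/4 = 30.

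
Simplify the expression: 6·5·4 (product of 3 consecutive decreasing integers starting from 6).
120

Solution: This is P(6,3) = 6!/(3)! = 120.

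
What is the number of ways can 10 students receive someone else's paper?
Using D(n) = (n-1)[D(n-1) + D(n-2)]:
D(10) = (10-1) × [D(9) + D(8)]
      = 9 × [133496 + 14833]
      = 9 × 148329
      = 1,334,961
Final answer: 1,334,961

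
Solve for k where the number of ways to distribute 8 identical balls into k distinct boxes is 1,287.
6
Stars and bars: the count is C(8+k−1, k−1), increasing in k. k=4: C(11,3) = 165, k=5: C(12,4) = 495, k=6: C(13,5) = 1,287 ✓. So k = 6.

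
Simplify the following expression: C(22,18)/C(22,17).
C(n,k+1)/C(n,k) = (n−k)/(k+1). Here (22−17)/(17+1) = 5/18 = 5/18.

Answer: 5/18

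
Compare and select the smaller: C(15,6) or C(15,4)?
C(15,4)
C(15,6)=5,005, C(15,4)=1,365.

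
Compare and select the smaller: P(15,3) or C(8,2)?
C(8,2)

P(15,3)=2,730, C(8,2)=28.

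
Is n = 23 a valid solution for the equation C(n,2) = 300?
No

Solution: C(23,2) = 23·22/2! = 506/2 = 253, which does not equal 300.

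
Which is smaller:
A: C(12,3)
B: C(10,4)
B

Working:
A=C(12,3)=220, B=C(10,4)=210.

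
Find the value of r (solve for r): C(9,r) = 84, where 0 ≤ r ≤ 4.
C(9,r) is increasing for 0 ≤ r ≤ 4. Stepping up (C(9,r+1) = C(9,r)·(9−r)/(r+1)): C(9,1) = 9, C(9,2) = 36, C(9,3) = 84 ✓. So r = 3.

Answer: 3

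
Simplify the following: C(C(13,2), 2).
3,003

C(13,2) = 78, then C(78, 2) = 3,003.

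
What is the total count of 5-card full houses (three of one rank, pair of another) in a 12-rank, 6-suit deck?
Triple rank: 12. Triple suits: C(6,3)=20. Pair rank: 11. Pair suits: C(6,2)=15. Total: 39,600.

Answer: 39,600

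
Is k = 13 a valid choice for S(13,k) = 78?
No

Working:
S(13,13) = 13·S(12,13) + S(12,12) = 13·0 + 1 = 1, which does not equal 78.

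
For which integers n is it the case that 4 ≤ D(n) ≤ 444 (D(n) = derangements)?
Using D(n) = (n−1)[D(n−1) + D(n−2)] with D(1)=0, D(2)=1: D(3)=2; D(4)=9; D(5)=44; D(6)=265; D(7)=1,854. So valid n = 4, 5, 6.
Final answer: 4, 5, 6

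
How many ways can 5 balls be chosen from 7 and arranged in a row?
2,520

P(7,5) = 7!/(7-5)! = 2,520.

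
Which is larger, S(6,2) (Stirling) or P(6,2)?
S(6,2)

Solution: S(6,2) = 2·S(5,2) + S(5,1) = 2·15 + 1 = 31; P(6,2) = 30.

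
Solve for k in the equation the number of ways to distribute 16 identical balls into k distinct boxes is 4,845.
Stars and bars: the count is C(16+k−1, k−1), increasing in k. k=3: C(18,2) = 153, k=4: C(19,3) = 969, k=5: C(20,4) = 4,845 ✓. So k = 5.
Final answer: 5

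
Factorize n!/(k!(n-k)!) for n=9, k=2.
C(9,2) = 36
This is the binomial coefficient C(9,2) = 36.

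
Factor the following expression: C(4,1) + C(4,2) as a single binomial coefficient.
By Pascal's identity: C(4,1) + C(4,2) = C(5,2) = 10.

Answer: C(5,2)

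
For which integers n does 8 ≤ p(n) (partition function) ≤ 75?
6, 7, 8, 9, 10, 11

Reasoning: Tabulating p(n) via p(n) = p(n−1) + p(n−2) − p(n−5) − p(n−7) + …: p(5)=7; p(6)=11; p(7)=15; p(8)=22; p(9)=30; p(10)=42; p(11)=56; p(12)=77. So valid n = 6, 7, 8, 9, 10, 11.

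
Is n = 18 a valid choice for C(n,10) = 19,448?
No
C(18,10) = 18·17·16·15·14·13·12·11·10·9/10! = 158,789,030,400/3,628,800 = 43,758, which does not equal 19,448.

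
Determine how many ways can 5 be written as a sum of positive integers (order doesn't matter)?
7
Pentagonal recurrence p(n) = p(n−1) + p(n−2) − p(n−5) − p(n−7) + …: p(5) = p(4) + p(3) − p(0) = 5 + 3 − 1 = 7.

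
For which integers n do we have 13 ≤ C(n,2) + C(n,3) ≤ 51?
C(4,2)+C(4,3)=10; C(5,2)+C(5,3)=20; C(6,2)+C(6,3)=35; C(7,2)+C(7,3)=56. So valid n = 5, 6.

Answer: 5, 6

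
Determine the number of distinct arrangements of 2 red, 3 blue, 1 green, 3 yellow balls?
5,040
Multinomial: 9!/(2! × 3! × 1! × 3!) = 5,040.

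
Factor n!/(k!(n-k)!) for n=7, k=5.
C(7,5) = 21

Reasoning: This is the binomial coefficient C(7,5) = 21.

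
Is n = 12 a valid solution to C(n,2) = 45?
No

Working:
C(12,2) = 12·11/2! = 132/2 = 66, which does not equal 45.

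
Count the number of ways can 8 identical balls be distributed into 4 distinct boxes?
165

Reasoning: C(8+4-1, 4-1) = C(11, 3) = 165.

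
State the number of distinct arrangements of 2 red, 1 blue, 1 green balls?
12

Working:
Multinomial: 4!/(2! × 1! × 1!) = 12.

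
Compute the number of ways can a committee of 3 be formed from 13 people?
286

C(13,3) = 13! / (3! × (13-3)!)
         = 13! / (3! × 10!)
         = 286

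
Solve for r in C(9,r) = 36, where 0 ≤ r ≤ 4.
2

Reasoning: C(9,r) is increasing for 0 ≤ r ≤ 4. Stepping up (C(9,r+1) = C(9,r)·(9−r)/(r+1)): C(9,1) = 9, C(9,2) = 36 ✓. So r = 2.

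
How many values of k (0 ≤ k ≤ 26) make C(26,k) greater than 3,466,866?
7

Working:
Row 26 is unimodal and symmetric about k=26/2. C(26,9)=3,124,550 ≤ 3,466,866; C(26,10)=5,311,735 > 3,466,866; by symmetry C(26,k) > 3,466,866 for k = 10..16. That's 16 - 10 + 1 = 7 values.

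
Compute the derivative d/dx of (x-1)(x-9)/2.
(2x - 10)/2

Working:
d/dx[(x-1)(x-9)] = (x-9) + (x-1) = 2x - 10. Dividing by 2 gives (2x - 10)/2.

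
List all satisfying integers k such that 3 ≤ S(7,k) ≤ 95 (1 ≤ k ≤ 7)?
2, 6

Explanation: S(7,1)=1; S(7,2)=63; S(7,3)=301; S(7,4)=350; S(7,5)=140; S(7,6)=21; S(7,7)=1. So valid k = 2, 6.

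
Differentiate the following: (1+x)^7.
7(1+x)^6

Reasoning: Using the power rule: d/dx (1+x)^7 = 7(1+x)^{6}.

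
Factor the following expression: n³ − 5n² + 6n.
n³ − 5n² + 6n = n(n² − 5n + 6) = n(n − 2)(n − 3).

Answer: n(n − 2)(n − 3)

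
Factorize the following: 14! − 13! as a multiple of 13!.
13 × 13! = 80,951,270,400
14! − 13! = 14·13! − 13! = (14 − 1)·13! = 13 × 13! = 80,951,270,400.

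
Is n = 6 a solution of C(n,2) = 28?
C(6,2) = 6·5/2! = 30/2 = 15, which does not equal 28.

Answer: No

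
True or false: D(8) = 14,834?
False

Working:
Derangements of 8 elements: D(8) = (8-1)·[D(7) + D(6)] = 7·[1,854 + 265] = 14,833.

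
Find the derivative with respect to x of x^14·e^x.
(14x^13 + x^14)e^x

Reasoning: Product rule: d/dx[x^14]·e^x + x^14·d/dx[e^x] = 14x^{13}e^x + x^14e^x.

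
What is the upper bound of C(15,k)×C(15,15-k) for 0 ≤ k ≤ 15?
C(15,k)·C(15,15-k) = C(15,k)², maximised at the centre k = 7: C(15,7)² = 41,409,225.
Final answer: 41,409,225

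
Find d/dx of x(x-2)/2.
(2x - 2)/2

Reasoning: d/dx[(x-0)(x-2)] = (x-2) + (x-0) = 2x - 2. Dividing by 2 gives (2x - 2)/2.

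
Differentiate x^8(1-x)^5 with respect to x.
8x^7(1-x)^5 - 5x^8(1-x)^4

Product rule: 8x^{7}(1-x)^{5} + x^8·(-5)(1-x)^{4}.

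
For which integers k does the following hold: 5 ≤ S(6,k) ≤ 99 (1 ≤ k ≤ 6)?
S(6,1)=1; S(6,2)=31; S(6,3)=90; S(6,4)=65; S(6,5)=15; S(6,6)=1. So valid k = 2, 3, 4, 5.
Final answer: 2, 3, 4, 5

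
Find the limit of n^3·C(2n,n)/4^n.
∞
C(2n,n) ~ 4^n/√(πn), so n^3·C(2n,n)/4^n ~ n^(3 − 1/2)/√π → ∞.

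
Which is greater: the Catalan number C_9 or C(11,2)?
C_9

Explanation: C_9 = C(18,9)/(9+1) = 48,620/10 = 4,862; C(11,2) = 55.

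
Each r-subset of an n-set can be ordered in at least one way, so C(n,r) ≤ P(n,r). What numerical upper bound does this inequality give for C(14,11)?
P(14,11) = 14·13·12·11·10·9·8·7·6·5·4 = 14,529,715,200, so C(14,11) ≤ 14,529,715,200. (The bound is loose by a factor of 11! = 39,916,800: C(14,11) = 14,529,715,200/39,916,800 = 364.)
Final answer: 14,529,715,200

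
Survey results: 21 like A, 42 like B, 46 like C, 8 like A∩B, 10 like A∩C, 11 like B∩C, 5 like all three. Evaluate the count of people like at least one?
85
|A∪B∪C| = 21+42+46-8-10-11+5 = 85.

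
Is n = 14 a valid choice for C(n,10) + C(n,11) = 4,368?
C(14,10) + C(14,11) = 1,001 + 364 = 1,365, which does not equal 4,368.

Answer: No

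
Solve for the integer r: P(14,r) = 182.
P(14,r) = 14·13·…·(14−r+1), a product of r factors. Multiplying down from 14: 14 = 14; 14·13 = 182 ✓ (2 factors). So r = 2.

Answer: 2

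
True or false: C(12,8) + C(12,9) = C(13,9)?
True

Pascal's identity: LHS = 495 + 220 = 715; RHS = C(13,9) = 715. Both sides agree, so the statement holds.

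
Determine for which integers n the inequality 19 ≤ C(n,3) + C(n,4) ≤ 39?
6

Solution: C(5,3)+C(5,4)=15; C(6,3)+C(6,4)=35; C(7,3)+C(7,4)=70. So valid n = 6.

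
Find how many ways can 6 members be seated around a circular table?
Circular arrangements: (6-1)! = 120.
Final answer: 120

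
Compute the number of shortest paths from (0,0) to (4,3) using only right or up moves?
Choose 4 rights from 7 moves: C(7,4) = 35.
Final answer: 35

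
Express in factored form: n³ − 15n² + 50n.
n(n − 5)(n − 10)

Reasoning: n³ − 15n² + 50n = n(n² − 15n + 50) = n(n − 5)(n − 10).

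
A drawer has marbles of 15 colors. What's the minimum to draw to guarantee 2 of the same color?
Worst case: 1 of each = 15. One more: 16.
Final answer: 16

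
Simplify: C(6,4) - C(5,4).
C(6,4) - C(5,4) = C(5,3) = 10.
Final answer: 10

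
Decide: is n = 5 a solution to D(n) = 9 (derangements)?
No

Solution: D(5) = (5-1)·[D(4) + D(3)] = 4·[9 + 2] = 44, which does not equal 9.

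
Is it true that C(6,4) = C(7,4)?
False
LHS = C(6,4) = 15; RHS = C(7,4) = 35. 15 ≠ 35, so the statement does not hold.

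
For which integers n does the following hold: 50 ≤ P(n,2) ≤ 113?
P(7,2)=42; P(8,2)=56; P(9,2)=72; P(10,2)=90; P(11,2)=110; P(12,2)=132. So valid n = 8, 9, 10, 11.

Answer: 8, 9, 10, 11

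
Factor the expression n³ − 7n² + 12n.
n³ − 7n² + 12n = n(n² − 7n + 12) = n(n − 3)(n − 4).
Final answer: n(n − 3)(n − 4)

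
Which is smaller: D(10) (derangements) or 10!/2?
D(10)

D(10) = (10-1)·[D(9) + D(8)] = 9·[133,496 + 14,833] = 1,334,961; 10!/2 = 3,628,800/2 = 1,814,400.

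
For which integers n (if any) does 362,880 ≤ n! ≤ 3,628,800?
9, 10

Explanation: n! is strictly increasing; 9! = 362,880 and 10! = 3,628,800, so valid n = 9, 10.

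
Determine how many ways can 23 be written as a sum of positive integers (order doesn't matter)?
1,255

Reasoning: Pentagonal recurrence p(n) = p(n−1) + p(n−2) − p(n−5) − p(n−7) + …: p(23) = p(22) + p(21) − p(18) − p(16) + p(11) + p(8) − p(1) = 1,002 + 792 − 385 − 231 + 56 + 22 − 1 = 1,255.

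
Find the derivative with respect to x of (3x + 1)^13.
39(3x + 1)^12

Solution: Chain rule: 13(3x+1)^{12} × 3 = 39(3x+1)^{12}.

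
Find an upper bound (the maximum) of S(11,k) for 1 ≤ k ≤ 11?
246,730
Row S(11,k) for k = 1..11 (via S(n,k) = k·S(n−1,k) + S(n−1,k−1)): 1, 1,023, 28,501, 145,750, 246,730, 179,487, 63,987, 11,880, 1,155, 55, 1. The row is unimodal; maximum at k = 5: 246,730.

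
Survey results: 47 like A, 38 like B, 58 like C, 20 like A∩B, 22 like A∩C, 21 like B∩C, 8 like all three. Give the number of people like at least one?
88

Reasoning: |A∪B∪C| = 47+38+58-20-22-21+8 = 88.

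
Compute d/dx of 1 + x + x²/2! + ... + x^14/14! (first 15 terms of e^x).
1 + x + x²/2! + ... + x^13/13!

Reasoning: Differentiating term by term gives the first 14 terms of e^x.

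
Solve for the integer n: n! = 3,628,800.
10

Reasoning: n! is strictly increasing. 8! = 40,320, 9! = 362,880, 10! = 3,628,800 ✓. So n = 10.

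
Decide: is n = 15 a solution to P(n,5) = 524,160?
No
P(15,5) = 15·14·13·12·11 = 360,360, which does not equal 524,160.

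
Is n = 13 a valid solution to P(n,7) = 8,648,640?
Yes

P(13,7) = 13·12·11·10·9·8·7 = 8,648,640, which equals 8,648,640.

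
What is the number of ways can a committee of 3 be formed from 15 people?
455

Working:
C(15,3) = 15! / (3! × (15-3)!)
         = 15! / (3! × 12!)
         = 455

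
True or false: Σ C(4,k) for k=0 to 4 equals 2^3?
False

Reasoning: Binomial theorem: Σ C(4,k) = (1+1)^4 = 2^4 = 16; RHS 2^3 = 8.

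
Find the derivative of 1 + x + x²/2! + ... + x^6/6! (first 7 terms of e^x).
1 + x + x²/2! + ... + x^5/5!

Working:
Differentiating term by term gives the first 6 terms of e^x.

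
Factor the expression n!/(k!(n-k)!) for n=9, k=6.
C(9,6) = 84

Solution: This is the binomial coefficient C(9,6) = 84.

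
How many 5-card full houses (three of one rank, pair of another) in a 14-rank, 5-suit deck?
18,200

Triple rank: 14. Triple suits: C(5,3)=10. Pair rank: 13. Pair suits: C(5,2)=10. Total: 18,200.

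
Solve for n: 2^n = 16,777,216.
16,777,216 = 1,024 × 1,024 × 16 = 2^10 × 2^10 × 2^4 = 2^24, so n = 24.

Answer: 24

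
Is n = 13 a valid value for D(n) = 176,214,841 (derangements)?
No
D(13) = (13-1)·[D(12) + D(11)] = 12·[176,214,841 + 14,684,570] = 2,290,792,932, which does not equal 176,214,841.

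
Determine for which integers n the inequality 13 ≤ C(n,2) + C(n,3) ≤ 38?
5, 6
C(4,2)+C(4,3)=10; C(5,2)+C(5,3)=20; C(6,2)+C(6,3)=35; C(7,2)+C(7,3)=56. So valid n = 5, 6.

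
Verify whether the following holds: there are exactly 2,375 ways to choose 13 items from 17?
False

Reasoning: C(17,13) = 2,380 ≠ 2375.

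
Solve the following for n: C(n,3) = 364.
14

C(n,3) = n(n−1)(n−2)/3! is increasing in n, and n(n−1)(n−2) = 3!·364 = 2,184 ≈ (n−1)^3 gives n ≈ 14.0. Check: C(12,3) = 220, C(13,3) = 286, C(14,3) = 364 ✓. So n = 14.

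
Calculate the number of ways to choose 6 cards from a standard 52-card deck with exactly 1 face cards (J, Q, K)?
7,896,096

Reasoning: 12 face cards and 40 non-face cards: C(12,1) × C(40,5) = 12 × 658,008 = 7,896,096.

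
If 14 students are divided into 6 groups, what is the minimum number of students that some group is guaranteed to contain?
3

Solution: Pigeonhole: ⌈14/6⌉ = 3.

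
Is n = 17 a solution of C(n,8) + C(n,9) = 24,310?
No

Reasoning: C(17,8) + C(17,9) = 24,310 + 24,310 = 48,620, which does not equal 24,310.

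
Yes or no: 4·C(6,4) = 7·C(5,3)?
No

Explanation: Absorption identity k·C(n,k) = n·C(n-1,k-1). LHS = 4·15 = 60; RHS = 7·10 = 70.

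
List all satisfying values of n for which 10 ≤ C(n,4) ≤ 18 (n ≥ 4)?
6

Solution: C(5,4)=5; C(6,4)=15; C(7,4)=35. So valid n = 6.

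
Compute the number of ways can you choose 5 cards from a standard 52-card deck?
2,598,960

C(52,5) = 2,598,960.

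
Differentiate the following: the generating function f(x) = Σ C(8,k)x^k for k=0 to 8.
Σ k·C(8,k)x^(k-1) for k=1 to 8

Working:
Term-by-term differentiation gives Σ k·C(8,k)x^{k-1} for k=1 to 8.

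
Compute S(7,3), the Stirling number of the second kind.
Using the Stirling recurrence: S(n,k) = k·S(n-1,k) + S(n-1,k-1)
S(7,3) = 3·S(6,3) + S(6,2)
         = 3·90 + 31
         = 270 + 31
         = 301

Answer: 301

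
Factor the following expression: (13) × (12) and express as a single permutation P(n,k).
P(13,2) = 13!/(11)!
Product of 2 consecutive descending integers starting at 13: P(13,2) = 13!/11! = 156.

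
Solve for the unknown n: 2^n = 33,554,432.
25

Reasoning: 33,554,432 = 1,024 × 1,024 × 32 = 2^10 × 2^10 × 2^5 = 2^25, so n = 25.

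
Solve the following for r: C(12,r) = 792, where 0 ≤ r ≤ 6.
5

Solution: C(12,r) is increasing for 0 ≤ r ≤ 6. Stepping up (C(12,r+1) = C(12,r)·(12−r)/(r+1)): C(12,1) = 12, C(12,2) = 66, C(12,3) = 220, C(12,4) = 495, C(12,5) = 792 ✓. So r = 5.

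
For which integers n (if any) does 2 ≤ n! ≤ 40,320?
2, 3, 4, 5, 6, 7, 8

Working:
n! is strictly increasing; 2! = 2 and 8! = 40,320, so valid n = 2, 3, 4, 5, 6, 7, 8.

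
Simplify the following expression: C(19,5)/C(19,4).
3

Explanation: C(n,k+1)/C(n,k) = (n−k)/(k+1). Here (19−4)/(4+1) = 15/5 = 3.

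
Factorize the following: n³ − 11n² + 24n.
n³ − 11n² + 24n = n(n² − 11n + 24) = n(n − 3)(n − 8).

Answer: n(n − 3)(n − 8)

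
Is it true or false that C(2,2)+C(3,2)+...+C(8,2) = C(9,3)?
True

Explanation: Hockey stick identity gives Σ = C(9,3) = 84; RHS C(9,3) = 84.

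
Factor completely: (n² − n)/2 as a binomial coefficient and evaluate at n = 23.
(n² − n)/2 = n(n−1)/2 = C(n,2). At n = 23: C(23,2) = 253.

Answer: C(n,2); C(23,2) = 253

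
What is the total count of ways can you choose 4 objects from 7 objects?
35

C(7,4) = 7! / (4! × (7-4)!)
         = 7! / (4! × 3!)
         = 35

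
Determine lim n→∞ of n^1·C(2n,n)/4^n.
C(2n,n) ~ 4^n/√(πn), so n^1·C(2n,n)/4^n ~ n^(1 − 1/2)/√π → ∞.
Final answer: ∞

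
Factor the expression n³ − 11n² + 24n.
n(n − 3)(n − 8)

Solution: n³ − 11n² + 24n = n(n² − 11n + 24) = n(n − 3)(n − 8).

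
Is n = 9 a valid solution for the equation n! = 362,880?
Yes

Working:
9! = 9·8! = 9·40,320 = 362,880, which equals 362,880.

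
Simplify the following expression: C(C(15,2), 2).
5,460

Solution: C(15,2) = 105, then C(105, 2) = 5,460.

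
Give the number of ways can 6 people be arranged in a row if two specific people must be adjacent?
240

Working:
Treat pair as unit: (6-1)! arrangements × 2 internal orders = 240.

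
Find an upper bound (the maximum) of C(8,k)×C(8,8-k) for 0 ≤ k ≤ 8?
C(8,k)·C(8,8-k) = C(8,k)², maximised at the centre k = 4: C(8,4)² = 4,900.
Final answer: 4,900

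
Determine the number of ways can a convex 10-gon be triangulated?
Using the Catalan number formula: C_n = C(2n, n) / (n+1)
C_8 = C(16, 8) / (8+1)
     = 12870 / 9
     = 1,430

Answer: 1,430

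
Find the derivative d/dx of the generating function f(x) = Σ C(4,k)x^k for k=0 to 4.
Σ k·C(4,k)x^(k-1) for k=1 to 4

Term-by-term differentiation gives Σ k·C(4,k)x^{k-1} for k=1 to 4.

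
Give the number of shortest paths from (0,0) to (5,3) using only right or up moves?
56

Reasoning: Choose 5 rights from 8 moves: C(8,5) = 56.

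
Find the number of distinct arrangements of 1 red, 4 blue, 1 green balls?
Multinomial: 6!/(1! × 4! × 1!) = 30.
Final answer: 30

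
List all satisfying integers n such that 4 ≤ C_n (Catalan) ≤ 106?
3, 4, 5

Solution: C_2=2; C_3=5; C_4=14; C_5=42; C_6=132. So valid n = 3, 4, 5.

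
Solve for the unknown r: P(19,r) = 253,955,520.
7

Solution: P(19,r) = 19·18·…·(19−r+1), a product of r factors. Multiplying down from 19: 19 = 19; 19·18 = 342; 19·18·17 = 5,814; 19·18·17·16 = 93,024; 19·18·17·16·15 = 1,395,360; 19·18·17·16·15·14 = 19,535,040; 19·18·17·16·15·14·13 = 253,955,520 ✓ (7 factors). So r = 7.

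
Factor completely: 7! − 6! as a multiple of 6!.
7! − 6! = 7·6! − 6! = (7 − 1)·6! = 6 × 6! = 4,320.
Final answer: 6 × 6! = 4,320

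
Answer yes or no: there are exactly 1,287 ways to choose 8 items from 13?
Yes

Reasoning: C(13,8) = 1,287.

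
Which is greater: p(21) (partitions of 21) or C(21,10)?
C(21,10)

Working:
Pentagonal recurrence p(n) = p(n−1) + p(n−2) − p(n−5) − p(n−7) + …: p(21) = p(20) + p(19) − p(16) − p(14) + p(9) + p(6) = 627 + 490 − 231 − 135 + 30 + 11 = 792; C(21,10) = 352,716.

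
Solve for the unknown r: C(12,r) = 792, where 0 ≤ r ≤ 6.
5

Solution: C(12,r) is increasing for 0 ≤ r ≤ 6. Stepping up (C(12,r+1) = C(12,r)·(12−r)/(r+1)): C(12,1) = 12, C(12,2) = 66, C(12,3) = 220, C(12,4) = 495, C(12,5) = 792 ✓. So r = 5.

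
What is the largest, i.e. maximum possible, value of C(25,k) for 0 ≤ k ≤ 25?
5,200,300

Working:
Maximum at k = 12 or k = 13: C(25,12) = 5,200,300.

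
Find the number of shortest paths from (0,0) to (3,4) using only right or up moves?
Choose 3 rights from 7 moves: C(7,3) = 35.

Answer: 35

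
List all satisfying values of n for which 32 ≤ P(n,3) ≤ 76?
5

Reasoning: P(4,3)=24; P(5,3)=60; P(6,3)=120. So valid n = 5.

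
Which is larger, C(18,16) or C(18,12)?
C(18,12)

Working:
C(18,16)=153, C(18,12)=18,564.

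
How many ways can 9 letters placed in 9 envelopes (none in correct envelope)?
133,496

Solution: Using D(n) = (n-1)[D(n-1) + D(n-2)]:
D(9) = (9-1) × [D(8) + D(7)]
      = 8 × [14833 + 1854]
      = 8 × 16687
      = 133,496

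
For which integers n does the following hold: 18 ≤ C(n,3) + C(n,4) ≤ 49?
C(5,3)+C(5,4)=15; C(6,3)+C(6,4)=35; C(7,3)+C(7,4)=70. So valid n = 6.

Answer: 6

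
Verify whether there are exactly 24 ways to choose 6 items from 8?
False
C(8,6) = 28 ≠ 24.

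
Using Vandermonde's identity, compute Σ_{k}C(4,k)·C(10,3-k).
= C(4+10,3) = C(14,3) = 364.

Answer: 364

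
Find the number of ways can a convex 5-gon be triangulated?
5

Solution: Using the Catalan number formula: C_n = C(2n, n) / (n+1)
C_3 = C(6, 3) / (3+1)
     = 20 / 4
     = 5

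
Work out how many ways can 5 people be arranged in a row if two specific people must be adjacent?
48

Working:
Treat pair as unit: (5-1)! arrangements × 2 internal orders = 48.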